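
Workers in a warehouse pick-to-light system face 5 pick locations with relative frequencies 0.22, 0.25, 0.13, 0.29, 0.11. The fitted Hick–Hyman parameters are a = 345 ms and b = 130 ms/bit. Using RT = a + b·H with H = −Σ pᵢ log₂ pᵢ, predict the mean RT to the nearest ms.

H = 0.22·log₂(1/0.22) + 0.25·log₂(1/0.25) + 0.13·log₂(1/0.13) + 0.29·log₂(1/0.29) + 0.11·log₂(1/0.11) = 2.2314 bits.
RT = 345 + 130 × 2.2314 = 635.08 ms.

635 ms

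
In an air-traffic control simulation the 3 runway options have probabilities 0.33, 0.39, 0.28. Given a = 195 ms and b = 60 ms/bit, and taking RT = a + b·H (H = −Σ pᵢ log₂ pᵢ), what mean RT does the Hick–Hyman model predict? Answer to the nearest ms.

H = 0.33·log₂(1/0.33) + 0.39·log₂(1/0.39) + 0.28·log₂(1/0.28) = 1.5718 bits.
RT = 195 + 60 × 1.5718 = 289.31 ms.

289 ms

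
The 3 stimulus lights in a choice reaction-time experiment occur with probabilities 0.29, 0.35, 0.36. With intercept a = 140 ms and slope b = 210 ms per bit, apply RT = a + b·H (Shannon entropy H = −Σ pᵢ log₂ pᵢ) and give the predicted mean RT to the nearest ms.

472 ms

Entropy contributions −pᵢ log₂ pᵢ: 0.5179, 0.5301, 0.5306; sum H = 1.5786 bits.
RT = a + bH = 140 + 210·1.5786 = 471.51 ms.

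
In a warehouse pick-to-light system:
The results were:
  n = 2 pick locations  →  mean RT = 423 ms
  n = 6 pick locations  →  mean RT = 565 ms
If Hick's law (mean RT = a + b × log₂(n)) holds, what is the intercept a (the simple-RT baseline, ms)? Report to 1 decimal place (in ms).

333.4 ms

The slope on a log₂ axis is (565 − 423) / (2.5850 − 1) = 89.592 ms/bit.
a = RT₁ − b·log₂ n₁ = 423 − 89.592 × 1 = 333.408 ms.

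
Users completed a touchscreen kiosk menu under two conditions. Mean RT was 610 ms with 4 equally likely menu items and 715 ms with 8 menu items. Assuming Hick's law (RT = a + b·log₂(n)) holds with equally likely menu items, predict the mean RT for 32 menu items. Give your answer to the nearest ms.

Fit slope and intercept:
  b = (715 − 610) / (log₂ 8 − log₂ 4) = 105 / (3 − 2) = 105 ms/bit
  a = 610 − 105 × 2 = 400 ms
Then RT(32) = 400 + 105 × log₂ 32 = 400 + 105 × 5 ≈ 925.000 ms.

925 ms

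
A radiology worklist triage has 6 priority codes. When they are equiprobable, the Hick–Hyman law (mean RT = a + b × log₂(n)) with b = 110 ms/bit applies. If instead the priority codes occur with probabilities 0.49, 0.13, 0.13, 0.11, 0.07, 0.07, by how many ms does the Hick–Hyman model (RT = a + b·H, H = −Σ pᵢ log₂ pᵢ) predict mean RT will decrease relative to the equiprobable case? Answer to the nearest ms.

Equiprobable entropy H₀ = log₂ 6 = 2.5850 bits.
Skewed entropy H = −Σ pᵢ log₂ pᵢ = 2.1570 bits.
ΔRT = b·(H₀ − H) = 110 × 0.4280 = 47.08 ms.

47 ms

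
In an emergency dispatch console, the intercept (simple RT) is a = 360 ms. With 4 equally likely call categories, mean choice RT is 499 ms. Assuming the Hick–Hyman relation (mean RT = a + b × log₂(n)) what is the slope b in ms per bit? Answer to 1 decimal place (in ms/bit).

69.5 ms/bit

4 alternatives carry log₂ 4 = 2 bits; the choice cost is 499 − 360 = 139 ms, so b = 139/2 = 69.500 ms/bit.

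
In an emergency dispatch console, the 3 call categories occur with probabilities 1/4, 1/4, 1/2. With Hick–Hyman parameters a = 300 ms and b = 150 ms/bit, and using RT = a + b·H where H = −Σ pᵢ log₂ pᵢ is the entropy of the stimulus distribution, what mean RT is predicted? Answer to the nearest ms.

525 ms

Each term −pᵢ log₂ pᵢ: 0.25·2 + 0.25·2 + 0.5·1; summed, H = 1.500 bits.
Mean RT = a + bH = 300 + 150·1.500 = 525.00 ms.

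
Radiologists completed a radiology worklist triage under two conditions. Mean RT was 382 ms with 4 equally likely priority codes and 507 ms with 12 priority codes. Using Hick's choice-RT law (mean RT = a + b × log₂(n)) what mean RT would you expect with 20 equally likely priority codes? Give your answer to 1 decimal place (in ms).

565.1 ms

Fit slope and intercept:
  b = (507 − 382) / (log₂ 12 − log₂ 4) = 125 / (3.5850 − 2) = 78.866 ms/bit
  a = 382 − 78.866 × 2 = 224.268 ms
Then RT(20) = 224.268 + 78.866 × log₂ 20 = 224.268 + 78.866 × 4.3219 ≈ 565.122 ms.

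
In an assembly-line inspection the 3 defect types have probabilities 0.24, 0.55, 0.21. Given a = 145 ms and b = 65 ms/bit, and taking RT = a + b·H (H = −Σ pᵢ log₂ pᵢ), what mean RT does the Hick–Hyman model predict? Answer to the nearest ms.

Entropy contributions −pᵢ log₂ pᵢ: 0.4941, 0.4744, 0.4728; sum H = 1.4413 bits.
RT = a + bH = 145 + 65·1.4413 = 238.69 ms.

239 ms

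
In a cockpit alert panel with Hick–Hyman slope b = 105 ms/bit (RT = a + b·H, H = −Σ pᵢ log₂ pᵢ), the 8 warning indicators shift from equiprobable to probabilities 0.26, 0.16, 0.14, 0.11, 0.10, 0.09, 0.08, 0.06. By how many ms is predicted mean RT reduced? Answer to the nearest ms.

The RT saving is b·ΔH. Equiprobable H₀ = log₂(8) = 3.0000 bits; with the given probabilities H = 2.8556 bits.
b·(H₀ − H) = 105 × (3.0000 − 2.8556) = 15.16 ms.

15 ms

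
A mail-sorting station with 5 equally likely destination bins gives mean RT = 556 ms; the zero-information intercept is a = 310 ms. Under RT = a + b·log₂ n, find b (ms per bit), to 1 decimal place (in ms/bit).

5 alternatives carry log₂ 5 = 2.3219 bits; the choice cost is 556 − 310 = 246 ms, so b = 246/2.3219 = 105.946 ms/bit.

105.9 ms/bit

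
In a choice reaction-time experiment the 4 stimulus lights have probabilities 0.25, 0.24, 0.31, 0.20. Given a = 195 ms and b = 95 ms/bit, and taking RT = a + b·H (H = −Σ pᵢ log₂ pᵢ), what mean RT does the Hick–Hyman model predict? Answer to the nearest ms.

H = 0.25·log₂(1/0.25) + 0.24·log₂(1/0.24) + 0.31·log₂(1/0.31) + 0.20·log₂(1/0.20) = 1.9823 bits.
RT = 195 + 95 × 1.9823 = 383.32 ms.

383 ms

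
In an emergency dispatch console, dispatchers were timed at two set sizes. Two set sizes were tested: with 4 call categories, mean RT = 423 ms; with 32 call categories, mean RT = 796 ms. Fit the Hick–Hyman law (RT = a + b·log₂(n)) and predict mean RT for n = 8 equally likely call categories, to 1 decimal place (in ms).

Fit slope and intercept:
  b = (796 − 423) / (log₂ 32 − log₂ 4) = 373 / (5 − 2) = 124.333 ms/bit
  a = 423 − 124.333 × 2 = 174.333 ms
Then RT(8) = 174.333 + 124.333 × log₂ 8 = 174.333 + 124.333 × 3 ≈ 547.333 ms.

547.3 ms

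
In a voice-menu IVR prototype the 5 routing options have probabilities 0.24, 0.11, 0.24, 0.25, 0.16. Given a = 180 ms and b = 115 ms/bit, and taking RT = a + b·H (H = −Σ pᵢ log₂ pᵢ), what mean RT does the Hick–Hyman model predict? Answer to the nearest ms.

440 ms

Entropy contributions −pᵢ log₂ pᵢ: 0.4941, 0.3503, 0.4941, 0.5000, 0.4230; sum H = 2.2616 bits.
RT = a + bH = 180 + 115·2.2616 = 440.08 ms.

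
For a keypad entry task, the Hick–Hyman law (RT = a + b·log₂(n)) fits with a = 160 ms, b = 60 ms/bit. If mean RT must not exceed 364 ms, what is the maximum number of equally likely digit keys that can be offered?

10

Information budget: (364 − 160)/60 = 3.4000 bits, so n ≤ 2^3.4000 = 10.556 → at most 10.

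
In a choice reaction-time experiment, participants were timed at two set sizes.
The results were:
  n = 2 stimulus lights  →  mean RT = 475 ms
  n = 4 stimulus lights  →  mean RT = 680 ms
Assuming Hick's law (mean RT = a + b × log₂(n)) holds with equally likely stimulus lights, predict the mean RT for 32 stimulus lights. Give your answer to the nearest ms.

1295 ms

Fit slope and intercept:
  b = (680 − 475) / (log₂ 4 − log₂ 2) = 205 / (2 − 1) = 205 ms/bit
  a = 475 − 205 × 1 = 270 ms
Then RT(32) = 270 + 205 × log₂ 32 = 270 + 205 × 5 ≈ 1295.000 ms.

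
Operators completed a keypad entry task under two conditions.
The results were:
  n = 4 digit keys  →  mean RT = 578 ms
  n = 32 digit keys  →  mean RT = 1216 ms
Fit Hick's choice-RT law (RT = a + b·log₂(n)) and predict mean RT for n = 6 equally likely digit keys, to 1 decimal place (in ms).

702.4 ms

Fit slope and intercept:
  b = (1216 − 578) / (log₂ 32 − log₂ 4) = 638 / (5 − 2) = 212.667 ms/bit
  a = 578 − 212.667 × 2 = 152.667 ms
Then RT(6) = 152.667 + 212.667 × log₂ 6 = 152.667 + 212.667 × 2.5850 ≈ 702.402 ms.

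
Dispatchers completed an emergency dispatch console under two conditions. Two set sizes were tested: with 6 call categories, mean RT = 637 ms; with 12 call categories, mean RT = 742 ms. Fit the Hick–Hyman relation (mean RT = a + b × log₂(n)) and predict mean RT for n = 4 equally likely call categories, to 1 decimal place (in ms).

575.6 ms

With log₂ n on the abscissa the relation is linear; from the two conditions:
  b = (742 − 637) / (log₂ 12 − log₂ 6) = 105 / (3.5850 − 2.5850) = 105.000 ms/bit
  a = 637 − 105.000 × 2.5850 = 365.579 ms
Then RT(4) = 365.579 + 105.000 × log₂ 4 = 365.579 + 105.000 × 2 ≈ 575.579 ms.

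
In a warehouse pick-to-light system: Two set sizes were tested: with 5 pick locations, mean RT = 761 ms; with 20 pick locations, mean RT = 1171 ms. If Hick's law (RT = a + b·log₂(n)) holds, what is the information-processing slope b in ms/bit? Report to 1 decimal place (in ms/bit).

205.0 ms/bit

b = (RT₂ − RT₁)/(log₂ n₂ − log₂ n₁) = (1171 − 761)/(4.3219 − 2.3219) = 205.000 ms/bit.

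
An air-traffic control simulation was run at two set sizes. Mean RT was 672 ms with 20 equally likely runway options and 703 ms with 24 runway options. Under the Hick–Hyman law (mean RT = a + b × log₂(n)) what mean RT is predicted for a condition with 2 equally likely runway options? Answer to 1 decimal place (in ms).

Solve the two-equation system in a and b:
  b = (703 − 672) / (log₂ 24 − log₂ 20) = 31 / (4.5850 − 4.3219) = 117.855 ms/bit
  a = 672 − 117.855 × 4.3219 = 162.638 ms
Then RT(2) = 162.638 + 117.855 × log₂ 2 = 162.638 + 117.855 × 1 ≈ 280.493 ms.

280.5 ms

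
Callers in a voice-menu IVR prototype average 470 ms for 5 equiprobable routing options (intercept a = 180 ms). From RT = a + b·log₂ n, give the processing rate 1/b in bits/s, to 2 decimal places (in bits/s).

Choice component = 470 − 180 = 290 ms over log₂(5) = 2.3219 bits.
b = 290 / 2.3219 = 124.896 ms/bit, so 1/b = 8.007 bits/s.

8.01 bits/s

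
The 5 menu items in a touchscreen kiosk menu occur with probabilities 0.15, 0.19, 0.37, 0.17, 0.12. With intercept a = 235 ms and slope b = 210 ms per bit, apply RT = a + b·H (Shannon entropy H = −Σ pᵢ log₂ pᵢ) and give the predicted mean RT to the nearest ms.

Entropy contributions −pᵢ log₂ pᵢ: 0.4105, 0.4552, 0.5307, 0.4346, 0.3671; sum H = 2.1982 bits.
RT = a + bH = 235 + 210·2.1982 = 696.61 ms.

697 ms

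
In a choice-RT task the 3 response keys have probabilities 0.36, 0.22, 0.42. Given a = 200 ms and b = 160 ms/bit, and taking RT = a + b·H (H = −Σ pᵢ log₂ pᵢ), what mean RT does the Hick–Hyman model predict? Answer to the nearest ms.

Entropy contributions −pᵢ log₂ pᵢ: 0.5306, 0.4806, 0.5256; sum H = 1.5368 bits.
RT = a + bH = 200 + 160·1.5368 = 445.89 ms.

446 ms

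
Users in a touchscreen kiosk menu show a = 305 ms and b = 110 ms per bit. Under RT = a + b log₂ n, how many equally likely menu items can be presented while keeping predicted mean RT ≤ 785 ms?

20

Information budget: (785 − 305)/110 = 4.3636 bits, so n ≤ 2^4.3636 = 20.587 → at most 20.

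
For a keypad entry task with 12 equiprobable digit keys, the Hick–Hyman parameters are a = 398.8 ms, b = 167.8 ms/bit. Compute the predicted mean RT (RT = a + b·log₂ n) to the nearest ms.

log₂(12) = 3.5850 bits, so RT = 398.8 + 167.8 × 3.5850 ≈ 1000.357 ms.

1000 ms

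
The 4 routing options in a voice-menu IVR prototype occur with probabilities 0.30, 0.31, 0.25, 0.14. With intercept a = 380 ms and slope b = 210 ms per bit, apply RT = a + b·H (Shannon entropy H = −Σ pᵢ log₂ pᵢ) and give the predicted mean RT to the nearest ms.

Entropy contributions −pᵢ log₂ pᵢ: 0.5211, 0.5238, 0.5000, 0.3971; sum H = 1.9420 bits.
RT = a + bH = 380 + 210·1.9420 = 787.82 ms.

788 ms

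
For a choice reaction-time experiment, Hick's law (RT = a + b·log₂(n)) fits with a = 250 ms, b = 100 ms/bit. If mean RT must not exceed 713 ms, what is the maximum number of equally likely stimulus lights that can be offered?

Information budget: (713 − 250)/100 = 4.6300 bits, so n ≤ 2^4.6300 = 24.761 → at most 24.

24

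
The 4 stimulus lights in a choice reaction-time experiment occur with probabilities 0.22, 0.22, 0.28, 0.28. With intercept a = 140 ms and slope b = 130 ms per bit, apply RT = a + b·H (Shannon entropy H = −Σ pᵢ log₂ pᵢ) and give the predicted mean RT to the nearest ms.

Entropy contributions −pᵢ log₂ pᵢ: 0.4806, 0.4806, 0.5142, 0.5142; sum H = 1.9896 bits.
RT = a + bH = 140 + 130·1.9896 = 398.65 ms.

399 ms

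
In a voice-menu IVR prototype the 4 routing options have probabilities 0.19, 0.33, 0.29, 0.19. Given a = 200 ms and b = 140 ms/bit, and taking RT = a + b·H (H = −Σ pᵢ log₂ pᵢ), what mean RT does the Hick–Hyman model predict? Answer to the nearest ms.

474 ms

H = 0.19·log₂(1/0.19) + 0.33·log₂(1/0.33) + 0.29·log₂(1/0.29) + 0.19·log₂(1/0.19) = 1.9562 bits.
RT = 200 + 140 × 1.9562 = 473.87 ms.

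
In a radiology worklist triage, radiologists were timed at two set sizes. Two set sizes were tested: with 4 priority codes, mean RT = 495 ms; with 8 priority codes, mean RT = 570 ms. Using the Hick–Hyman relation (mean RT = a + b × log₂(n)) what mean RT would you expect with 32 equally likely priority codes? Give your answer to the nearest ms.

RT is linear in log₂ n, so two points fix the line:
  b = (570 − 495) / (log₂ 8 − log₂ 4) = 75 / (3 − 2) = 75 ms/bit
  a = 495 − 75 × 2 = 345 ms
Then RT(32) = 345 + 75 × log₂ 32 = 345 + 75 × 5 ≈ 720.000 ms.

720 ms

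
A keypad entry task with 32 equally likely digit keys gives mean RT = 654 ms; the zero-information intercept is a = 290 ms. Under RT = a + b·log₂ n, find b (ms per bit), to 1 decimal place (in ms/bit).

32 alternatives carry log₂ 32 = 5 bits; the choice cost is 654 − 290 = 364 ms, so b = 364/5 = 72.800 ms/bit.

72.8 ms/bit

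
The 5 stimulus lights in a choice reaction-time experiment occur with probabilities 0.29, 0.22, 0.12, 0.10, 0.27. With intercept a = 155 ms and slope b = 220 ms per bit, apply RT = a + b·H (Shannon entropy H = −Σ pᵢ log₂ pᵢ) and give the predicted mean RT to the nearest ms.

H = 0.29·log₂(1/0.29) + 0.22·log₂(1/0.22) + 0.12·log₂(1/0.12) + 0.10·log₂(1/0.10) + 0.27·log₂(1/0.27) = 2.2078 bits.
RT = 155 + 220 × 2.2078 = 640.71 ms.

641 ms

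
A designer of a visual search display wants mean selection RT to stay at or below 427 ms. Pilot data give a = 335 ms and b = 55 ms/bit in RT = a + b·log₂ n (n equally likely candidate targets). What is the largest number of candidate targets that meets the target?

Set 335 + 55·log₂ n ≤ 427 → log₂ n ≤ (427 − 335)/55 = 1.6727.
So n ≤ 2^1.6727 = 3.188; the largest integer n is 3.

3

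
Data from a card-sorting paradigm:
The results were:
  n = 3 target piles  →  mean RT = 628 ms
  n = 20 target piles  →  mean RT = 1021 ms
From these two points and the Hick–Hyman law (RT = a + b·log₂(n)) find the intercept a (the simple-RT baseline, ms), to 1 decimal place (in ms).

400.4 ms

b = (RT₂ − RT₁)/(log₂ n₂ − log₂ n₁) = (1021 − 628)/(4.3219 − 1.5850) = 143.590 ms/bit.
a = RT₁ − b·log₂ n₁ = 628 − 143.590 × 1.5850 = 400.416 ms.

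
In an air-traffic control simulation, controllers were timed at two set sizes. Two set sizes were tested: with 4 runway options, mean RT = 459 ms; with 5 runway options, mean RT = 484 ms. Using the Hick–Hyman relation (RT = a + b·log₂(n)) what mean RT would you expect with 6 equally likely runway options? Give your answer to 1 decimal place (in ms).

504.4 ms

With log₂ n on the abscissa the relation is linear; from the two conditions:
  b = (484 − 459) / (log₂ 5 − log₂ 4) = 25 / (2.3219 − 2) = 77.657 ms/bit
  a = 459 − 77.657 × 2 = 303.686 ms
Then RT(6) = 303.686 + 77.657 × log₂ 6 = 303.686 + 77.657 × 2.5850 ≈ 504.426 ms.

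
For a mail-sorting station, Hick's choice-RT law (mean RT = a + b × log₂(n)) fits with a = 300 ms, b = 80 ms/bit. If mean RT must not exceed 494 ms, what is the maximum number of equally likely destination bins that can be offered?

80·log₂ n ≤ 494 − 300 = 194, giving log₂ n ≤ 2.4250 and n ≤ 5.370. The largest whole number is 5.

5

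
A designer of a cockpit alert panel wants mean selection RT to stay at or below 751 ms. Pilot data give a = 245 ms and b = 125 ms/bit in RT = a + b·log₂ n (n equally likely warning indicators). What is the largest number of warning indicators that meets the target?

16

Information budget: (751 − 245)/125 = 4.0480 bits, so n ≤ 2^4.0480 = 16.541 → at most 16.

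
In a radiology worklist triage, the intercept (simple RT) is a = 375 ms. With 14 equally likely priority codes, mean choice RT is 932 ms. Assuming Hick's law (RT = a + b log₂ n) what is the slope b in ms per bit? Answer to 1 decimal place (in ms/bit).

14 alternatives carry log₂ 14 = 3.8074 bits; the choice cost is 932 − 375 = 557 ms, so b = 557/3.8074 = 146.296 ms/bit.

146.3 ms/bit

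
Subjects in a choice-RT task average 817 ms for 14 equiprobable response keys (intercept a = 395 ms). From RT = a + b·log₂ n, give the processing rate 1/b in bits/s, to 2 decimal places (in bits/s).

b = (817 − 395)/log₂ 14 = 422/3.8074 = 110.838 ms per bit = 0.11084 s/bit; the reciprocal is 9.022 bits/s.

9.02 bits/s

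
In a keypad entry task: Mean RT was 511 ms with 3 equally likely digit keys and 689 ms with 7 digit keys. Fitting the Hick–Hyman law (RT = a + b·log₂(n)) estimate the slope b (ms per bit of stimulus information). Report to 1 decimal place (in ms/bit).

b = (RT₂ − RT₁)/(log₂ n₂ − log₂ n₁) = (689 − 511)/(2.8074 − 1.5850) = 145.616 ms/bit.

145.6 ms/bit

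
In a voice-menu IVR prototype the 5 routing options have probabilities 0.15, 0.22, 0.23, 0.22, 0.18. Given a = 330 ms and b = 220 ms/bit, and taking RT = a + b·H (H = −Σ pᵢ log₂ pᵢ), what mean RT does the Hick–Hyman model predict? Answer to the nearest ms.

837 ms

Entropy contributions −pᵢ log₂ pᵢ: 0.4105, 0.4806, 0.4877, 0.4806, 0.4453; sum H = 2.3047 bits.
RT = a + bH = 330 + 220·2.3047 = 837.03 ms.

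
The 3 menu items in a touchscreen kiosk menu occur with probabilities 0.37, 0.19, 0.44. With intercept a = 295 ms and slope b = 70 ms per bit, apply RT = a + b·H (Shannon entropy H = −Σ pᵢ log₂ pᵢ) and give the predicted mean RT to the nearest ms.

400 ms

Entropy contributions −pᵢ log₂ pᵢ: 0.5307, 0.4552, 0.5211; sum H = 1.5071 bits.
RT = a + bH = 295 + 70·1.5071 = 400.50 ms.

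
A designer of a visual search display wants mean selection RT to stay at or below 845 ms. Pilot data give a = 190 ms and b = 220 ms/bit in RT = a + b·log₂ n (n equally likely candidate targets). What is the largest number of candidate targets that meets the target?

Information budget: (845 − 190)/220 = 2.9773 bits, so n ≤ 2^2.9773 = 7.875 → at most 7.

7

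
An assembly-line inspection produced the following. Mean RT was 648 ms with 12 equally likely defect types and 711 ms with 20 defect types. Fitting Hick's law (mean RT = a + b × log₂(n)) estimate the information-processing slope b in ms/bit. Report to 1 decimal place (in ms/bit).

The slope on a log₂ axis is (711 − 648) / (4.3219 − 3.5850) = 85.486 ms/bit.

85.5 ms/bit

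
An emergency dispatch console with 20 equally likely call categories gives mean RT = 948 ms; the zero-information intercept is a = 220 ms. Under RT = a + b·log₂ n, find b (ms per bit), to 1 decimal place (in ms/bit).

b = (948 − 220) / log₂(20) = 728 / 4.3219 = 168.443 ms/bit.

168.4 ms/bit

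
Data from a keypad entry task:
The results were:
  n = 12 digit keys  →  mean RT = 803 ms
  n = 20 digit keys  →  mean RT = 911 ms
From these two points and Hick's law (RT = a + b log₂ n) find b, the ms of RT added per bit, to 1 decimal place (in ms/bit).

146.5 ms/bit

b = (RT₂ − RT₁)/(log₂ n₂ − log₂ n₁) = (911 − 803)/(4.3219 − 3.5850) = 146.547 ms/bit.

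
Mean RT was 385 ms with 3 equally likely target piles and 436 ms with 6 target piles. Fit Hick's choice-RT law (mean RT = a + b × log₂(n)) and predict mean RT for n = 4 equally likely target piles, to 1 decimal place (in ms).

Fit slope and intercept:
  b = (436 − 385) / (log₂ 6 − log₂ 3) = 51 / (2.5850 − 1.5850) = 51.000 ms/bit
  a = 385 − 51.000 × 1.5850 = 304.167 ms
Then RT(4) = 304.167 + 51.000 × log₂ 4 = 304.167 + 51.000 × 2 ≈ 406.167 ms.

406.2 ms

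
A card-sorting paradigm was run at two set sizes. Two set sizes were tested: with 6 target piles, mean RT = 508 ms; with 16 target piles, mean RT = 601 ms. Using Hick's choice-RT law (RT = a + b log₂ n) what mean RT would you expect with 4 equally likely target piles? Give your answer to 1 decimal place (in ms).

Fit slope and intercept:
  b = (601 − 508) / (log₂ 16 − log₂ 6) = 93 / (4 − 2.5850) = 65.723 ms/bit
  a = 508 − 65.723 × 2.5850 = 338.109 ms
Then RT(4) = 338.109 + 65.723 × log₂ 4 = 338.109 + 65.723 × 2 ≈ 469.555 ms.

469.6 ms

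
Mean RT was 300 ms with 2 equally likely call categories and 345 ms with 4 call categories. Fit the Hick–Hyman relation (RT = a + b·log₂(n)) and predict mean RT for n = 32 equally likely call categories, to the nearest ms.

480 ms

RT is linear in log₂ n, so two points fix the line:
  b = (345 − 300) / (log₂ 4 − log₂ 2) = 45 / (2 − 1) = 45 ms/bit
  a = 300 − 45 × 1 = 255 ms
Then RT(32) = 255 + 45 × log₂ 32 = 255 + 45 × 5 ≈ 480.000 ms.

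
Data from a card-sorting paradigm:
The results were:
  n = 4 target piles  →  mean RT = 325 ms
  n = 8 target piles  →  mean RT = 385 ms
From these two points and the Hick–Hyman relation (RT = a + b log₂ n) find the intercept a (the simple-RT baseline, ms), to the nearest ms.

205 ms

Slope: b = (385 − 325) / (log₂ 8 − log₂ 4) = 60/1.0000 = 60 ms/bit.
Intercept: a = 325 − 60·log₂(4) = 205.000 ms.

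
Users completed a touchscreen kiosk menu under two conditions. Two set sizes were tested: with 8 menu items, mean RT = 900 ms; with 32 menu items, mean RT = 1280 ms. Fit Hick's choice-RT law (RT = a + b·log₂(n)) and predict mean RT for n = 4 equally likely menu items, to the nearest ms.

710 ms

Solve the two-equation system in a and b:
  b = (1280 − 900) / (log₂ 32 − log₂ 8) = 380 / (5 − 3) = 190 ms/bit
  a = 900 − 190 × 3 = 330 ms
Then RT(4) = 330 + 190 × log₂ 4 = 330 + 190 × 2 ≈ 710.000 ms.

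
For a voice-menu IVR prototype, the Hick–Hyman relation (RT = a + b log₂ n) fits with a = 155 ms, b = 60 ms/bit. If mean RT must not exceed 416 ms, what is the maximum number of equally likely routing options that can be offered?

20

Set 155 + 60·log₂ n ≤ 416 → log₂ n ≤ (416 − 155)/60 = 4.3500.
So n ≤ 2^4.3500 = 20.393; the largest integer n is 20.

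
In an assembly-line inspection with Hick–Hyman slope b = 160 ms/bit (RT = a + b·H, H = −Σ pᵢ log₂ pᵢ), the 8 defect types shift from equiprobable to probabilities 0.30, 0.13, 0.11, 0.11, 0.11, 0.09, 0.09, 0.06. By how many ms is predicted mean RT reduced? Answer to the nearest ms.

28 ms

The RT saving is b·ΔH. Equiprobable H₀ = log₂(8) = 3.0000 bits; with the given probabilities H = 2.8234 bits.
b·(H₀ − H) = 160 × (3.0000 − 2.8234) = 28.25 ms.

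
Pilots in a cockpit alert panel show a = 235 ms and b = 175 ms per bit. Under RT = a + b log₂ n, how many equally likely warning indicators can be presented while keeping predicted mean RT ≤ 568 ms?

175·log₂ n ≤ 568 − 235 = 333, giving log₂ n ≤ 1.9029 and n ≤ 3.740. The largest whole number is 3.

3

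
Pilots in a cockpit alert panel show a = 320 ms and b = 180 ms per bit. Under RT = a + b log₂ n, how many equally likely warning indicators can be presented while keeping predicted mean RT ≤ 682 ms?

Set 320 + 180·log₂ n ≤ 682 → log₂ n ≤ (682 − 320)/180 = 2.0111.
So n ≤ 2^2.0111 = 4.031; the largest integer n is 4.

4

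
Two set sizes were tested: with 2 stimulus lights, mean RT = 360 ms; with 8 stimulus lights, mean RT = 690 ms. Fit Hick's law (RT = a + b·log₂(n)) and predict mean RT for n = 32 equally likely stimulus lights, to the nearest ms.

RT is linear in log₂ n, so two points fix the line:
  b = (690 − 360) / (log₂ 8 − log₂ 2) = 330 / (3 − 1) = 165 ms/bit
  a = 360 − 165 × 1 = 195 ms
Then RT(32) = 195 + 165 × log₂ 32 = 195 + 165 × 5 ≈ 1020.000 ms.

1020 ms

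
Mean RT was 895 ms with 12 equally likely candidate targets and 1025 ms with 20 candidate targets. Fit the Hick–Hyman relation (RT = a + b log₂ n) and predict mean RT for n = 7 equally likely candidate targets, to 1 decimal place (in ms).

With log₂ n on the abscissa the relation is linear; from the two conditions:
  b = (1025 − 895) / (log₂ 20 − log₂ 12) = 130 / (4.3219 − 3.5850) = 176.399 ms/bit
  a = 895 − 176.399 × 3.5850 = 262.616 ms
Then RT(7) = 262.616 + 176.399 × log₂ 7 = 262.616 + 176.399 × 2.8074 ≈ 757.831 ms.

757.8 ms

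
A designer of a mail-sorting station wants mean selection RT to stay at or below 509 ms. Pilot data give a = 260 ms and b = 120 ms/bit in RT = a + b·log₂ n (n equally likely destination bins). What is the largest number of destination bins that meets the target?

4

Set 260 + 120·log₂ n ≤ 509 → log₂ n ≤ (509 − 260)/120 = 2.0750.
So n ≤ 2^2.0750 = 4.213; the largest integer n is 4.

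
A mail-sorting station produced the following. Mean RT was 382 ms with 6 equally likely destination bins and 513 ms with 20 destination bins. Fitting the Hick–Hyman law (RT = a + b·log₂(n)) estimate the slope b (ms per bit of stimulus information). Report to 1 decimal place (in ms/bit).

75.4 ms/bit

Slope: b = (513 − 382) / (log₂ 20 − log₂ 6) = 131/1.7370 = 75.419 ms/bit.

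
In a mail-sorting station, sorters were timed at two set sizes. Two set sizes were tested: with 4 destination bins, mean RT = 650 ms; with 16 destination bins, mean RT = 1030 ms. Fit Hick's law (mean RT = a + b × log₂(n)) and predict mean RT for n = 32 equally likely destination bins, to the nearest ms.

With log₂ n on the abscissa the relation is linear; from the two conditions:
  b = (1030 − 650) / (log₂ 16 − log₂ 4) = 380 / (4 − 2) = 190 ms/bit
  a = 650 − 190 × 2 = 270 ms
Then RT(32) = 270 + 190 × log₂ 32 = 270 + 190 × 5 ≈ 1220.000 ms.

1220 ms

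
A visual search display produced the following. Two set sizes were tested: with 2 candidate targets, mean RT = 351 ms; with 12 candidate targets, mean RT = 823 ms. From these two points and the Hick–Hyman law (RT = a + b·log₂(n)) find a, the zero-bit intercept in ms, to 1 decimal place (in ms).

168.4 ms

b = (RT₂ − RT₁)/(log₂ n₂ − log₂ n₁) = (823 − 351)/(3.5850 − 1) = 182.595 ms/bit.
Intercept: a = 351 − 182.595·log₂(2) = 168.405 ms.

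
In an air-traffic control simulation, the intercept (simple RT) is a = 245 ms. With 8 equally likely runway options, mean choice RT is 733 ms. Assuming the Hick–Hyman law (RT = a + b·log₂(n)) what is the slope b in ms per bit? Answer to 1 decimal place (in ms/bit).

162.7 ms/bit

log₂(8) = 3 bits.
b = (RT − a)/log₂ n = (733 − 245) / 3 = 162.667 ms/bit.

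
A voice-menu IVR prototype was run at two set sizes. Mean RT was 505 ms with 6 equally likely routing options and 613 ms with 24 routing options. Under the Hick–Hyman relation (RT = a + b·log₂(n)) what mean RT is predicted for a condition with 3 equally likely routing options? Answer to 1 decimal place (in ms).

451.0 ms

Solve the two-equation system in a and b:
  b = (613 − 505) / (log₂ 24 − log₂ 6) = 108 / (4.5850 − 2.5850) = 54.000 ms/bit
  a = 505 − 54.000 × 2.5850 = 365.412 ms
Then RT(3) = 365.412 + 54.000 × log₂ 3 = 365.412 + 54.000 × 1.5850 ≈ 451.000 ms.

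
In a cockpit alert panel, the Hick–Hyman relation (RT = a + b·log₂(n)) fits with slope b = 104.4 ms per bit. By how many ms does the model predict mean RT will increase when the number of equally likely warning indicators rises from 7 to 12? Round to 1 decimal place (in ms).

The intercept a cancels: ΔRT = b·(log₂ n₂ − log₂ n₁) = b·log₂(n₂/n₁).
log₂(12) − log₂(7) = 3.5850 − 2.8074 = 0.7776.
ΔRT = 104.4 × 0.7776 = 81.182 ms.

81.2 ms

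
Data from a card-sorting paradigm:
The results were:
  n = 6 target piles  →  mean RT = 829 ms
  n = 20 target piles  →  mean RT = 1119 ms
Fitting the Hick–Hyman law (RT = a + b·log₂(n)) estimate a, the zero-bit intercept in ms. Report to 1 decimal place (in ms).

397.4 ms

The slope on a log₂ axis is (1119 − 829) / (4.3219 − 2.5850) = 166.958 ms/bit.
a = RT₁ − b·log₂ n₁ = 829 − 166.958 × 2.5850 = 397.420 ms.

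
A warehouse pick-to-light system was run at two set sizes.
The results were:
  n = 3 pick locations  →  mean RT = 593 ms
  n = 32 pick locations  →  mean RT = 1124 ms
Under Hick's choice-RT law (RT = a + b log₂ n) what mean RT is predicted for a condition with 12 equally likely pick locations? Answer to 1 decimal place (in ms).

With log₂ n on the abscissa the relation is linear; from the two conditions:
  b = (1124 − 593) / (log₂ 32 − log₂ 3) = 531 / (5 − 1.5850) = 155.489 ms/bit
  a = 593 − 155.489 × 1.5850 = 346.556 ms
Then RT(12) = 346.556 + 155.489 × log₂ 12 = 346.556 + 155.489 × 3.5850 ≈ 903.978 ms.

904.0 ms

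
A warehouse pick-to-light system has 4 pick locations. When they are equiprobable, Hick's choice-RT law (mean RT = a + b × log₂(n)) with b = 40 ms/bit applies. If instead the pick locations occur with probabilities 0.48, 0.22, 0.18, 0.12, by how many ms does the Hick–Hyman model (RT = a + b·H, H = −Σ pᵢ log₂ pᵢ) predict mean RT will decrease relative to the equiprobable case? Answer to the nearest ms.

8 ms

The RT saving is b·ΔH. Equiprobable H₀ = log₂(4) = 2.0000 bits; with the given probabilities H = 1.8012 bits.
b·(H₀ − H) = 40 × (2.0000 − 1.8012) = 7.95 ms.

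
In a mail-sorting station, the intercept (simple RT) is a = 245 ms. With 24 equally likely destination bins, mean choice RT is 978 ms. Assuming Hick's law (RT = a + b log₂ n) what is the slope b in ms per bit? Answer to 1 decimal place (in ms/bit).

log₂(24) = 4.5850 bits.
b = (RT − a)/log₂ n = (978 − 245) / 4.5850 = 159.870 ms/bit.

159.9 ms/bit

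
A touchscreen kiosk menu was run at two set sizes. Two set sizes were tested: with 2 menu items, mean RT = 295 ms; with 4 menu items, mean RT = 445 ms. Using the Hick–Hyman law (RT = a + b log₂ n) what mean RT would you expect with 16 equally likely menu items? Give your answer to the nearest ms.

745 ms

Fit slope and intercept:
  b = (445 − 295) / (log₂ 4 − log₂ 2) = 150 / (2 − 1) = 150 ms/bit
  a = 295 − 150 × 1 = 145 ms
Then RT(16) = 145 + 150 × log₂ 16 = 145 + 150 × 4 ≈ 745.000 ms.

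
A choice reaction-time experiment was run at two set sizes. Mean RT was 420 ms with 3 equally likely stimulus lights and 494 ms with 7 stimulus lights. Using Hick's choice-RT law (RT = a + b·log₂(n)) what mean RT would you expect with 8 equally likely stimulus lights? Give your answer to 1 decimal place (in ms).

Fit slope and intercept:
  b = (494 − 420) / (log₂ 7 − log₂ 3) = 74 / (2.8074 − 1.5850) = 60.537 ms/bit
  a = 420 − 60.537 × 1.5850 = 324.051 ms
Then RT(8) = 324.051 + 60.537 × log₂ 8 = 324.051 + 60.537 × 3 ≈ 505.662 ms.

505.7 ms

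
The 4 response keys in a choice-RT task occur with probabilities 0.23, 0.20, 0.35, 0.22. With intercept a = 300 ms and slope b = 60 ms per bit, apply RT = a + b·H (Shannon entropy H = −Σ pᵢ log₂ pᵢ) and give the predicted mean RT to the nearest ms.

H = 0.23·log₂(1/0.23) + 0.20·log₂(1/0.20) + 0.35·log₂(1/0.35) + 0.22·log₂(1/0.22) = 1.9627 bits.
RT = 300 + 60 × 1.9627 = 417.76 ms.

418 ms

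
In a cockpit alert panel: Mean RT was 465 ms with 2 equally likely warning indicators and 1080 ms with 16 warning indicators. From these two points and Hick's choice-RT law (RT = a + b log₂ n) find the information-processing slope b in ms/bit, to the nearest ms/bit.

b = (RT₂ − RT₁)/(log₂ n₂ − log₂ n₁) = (1080 − 465)/(4 − 1) = 205 ms/bit.

205 ms/bit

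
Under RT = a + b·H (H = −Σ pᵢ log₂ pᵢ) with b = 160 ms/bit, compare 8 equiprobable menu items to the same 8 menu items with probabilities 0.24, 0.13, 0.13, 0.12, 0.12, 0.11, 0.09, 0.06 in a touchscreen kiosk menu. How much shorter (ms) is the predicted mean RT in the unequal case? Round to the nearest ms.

16 ms

Equiprobable entropy H₀ = log₂ 8 = 3.0000 bits.
Skewed entropy H = −Σ pᵢ log₂ pᵢ = 2.9000 bits.
ΔRT = b·(H₀ − H) = 160 × 0.1000 = 15.99 ms.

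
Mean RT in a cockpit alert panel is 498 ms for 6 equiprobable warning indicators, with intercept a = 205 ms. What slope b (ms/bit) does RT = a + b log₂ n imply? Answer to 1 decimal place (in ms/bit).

113.3 ms/bit

6 alternatives carry log₂ 6 = 2.5850 bits; the choice cost is 498 − 205 = 293 ms, so b = 293/2.5850 = 113.348 ms/bit.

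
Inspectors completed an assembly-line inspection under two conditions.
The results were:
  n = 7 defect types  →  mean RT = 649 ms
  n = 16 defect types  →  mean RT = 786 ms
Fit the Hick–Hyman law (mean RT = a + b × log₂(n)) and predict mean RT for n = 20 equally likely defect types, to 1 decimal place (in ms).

Fit slope and intercept:
  b = (786 − 649) / (log₂ 16 − log₂ 7) = 137 / (4 − 2.8074) = 114.871 ms/bit
  a = 649 − 114.871 × 2.8074 = 326.517 ms
Then RT(20) = 326.517 + 114.871 × log₂ 20 = 326.517 + 114.871 × 4.3219 ≈ 822.980 ms.

823.0 ms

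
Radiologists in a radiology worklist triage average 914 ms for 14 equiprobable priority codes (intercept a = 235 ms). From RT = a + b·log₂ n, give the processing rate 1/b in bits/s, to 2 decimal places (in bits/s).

b = (914 − 235)/log₂ 14 = 679/3.8074 = 178.339 ms per bit = 0.17834 s/bit; the reciprocal is 5.607 bits/s.

5.61 bits/s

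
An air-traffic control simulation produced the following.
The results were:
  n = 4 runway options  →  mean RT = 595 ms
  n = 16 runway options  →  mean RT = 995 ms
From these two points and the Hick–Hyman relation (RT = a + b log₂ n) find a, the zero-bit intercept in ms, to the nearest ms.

b = (RT₂ − RT₁)/(log₂ n₂ − log₂ n₁) = (995 − 595)/(4 − 2) = 200 ms/bit.
Intercept: a = 595 − 200·log₂(4) = 195.000 ms.

195 ms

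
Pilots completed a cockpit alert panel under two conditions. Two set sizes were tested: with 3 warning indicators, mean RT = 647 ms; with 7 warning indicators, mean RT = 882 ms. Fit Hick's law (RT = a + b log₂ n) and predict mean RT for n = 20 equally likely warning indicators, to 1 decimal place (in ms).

1173.2 ms

RT is linear in log₂ n, so two points fix the line:
  b = (882 − 647) / (log₂ 7 − log₂ 3) = 235 / (2.8074 − 1.5850) = 192.246 ms/bit
  a = 647 − 192.246 × 1.5850 = 342.297 ms
Then RT(20) = 342.297 + 192.246 × log₂ 20 = 342.297 + 192.246 × 4.3219 ≈ 1173.171 ms.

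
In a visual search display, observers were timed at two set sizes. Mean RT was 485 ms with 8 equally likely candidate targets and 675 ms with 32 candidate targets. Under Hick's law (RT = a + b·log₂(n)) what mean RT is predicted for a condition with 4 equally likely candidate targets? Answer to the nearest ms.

Fit slope and intercept:
  b = (675 − 485) / (log₂ 32 − log₂ 8) = 190 / (5 − 3) = 95 ms/bit
  a = 485 − 95 × 3 = 200 ms
Then RT(4) = 200 + 95 × log₂ 4 = 200 + 95 × 2 ≈ 390.000 ms.

390 ms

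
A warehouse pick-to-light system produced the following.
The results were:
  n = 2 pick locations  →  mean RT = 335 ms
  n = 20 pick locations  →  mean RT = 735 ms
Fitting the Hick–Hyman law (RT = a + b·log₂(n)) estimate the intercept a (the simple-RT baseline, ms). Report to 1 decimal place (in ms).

b = (RT₂ − RT₁)/(log₂ n₂ − log₂ n₁) = (735 − 335)/(4.3219 − 1) = 120.412 ms/bit.
Intercept: a = 335 − 120.412·log₂(2) = 214.588 ms.

214.6 ms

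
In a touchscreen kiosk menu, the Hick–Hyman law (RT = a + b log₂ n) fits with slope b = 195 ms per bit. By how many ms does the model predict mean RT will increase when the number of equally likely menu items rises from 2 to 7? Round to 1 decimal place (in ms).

352.4 ms

ΔRT = (a + b log₂ n₂) − (a + b log₂ n₁) = b·(log₂ n₂ − log₂ n₁).
log₂(7) − log₂(2) = 2.8074 − 1 = 1.8074.
ΔRT = 195 × 1.8074 = 352.434 ms.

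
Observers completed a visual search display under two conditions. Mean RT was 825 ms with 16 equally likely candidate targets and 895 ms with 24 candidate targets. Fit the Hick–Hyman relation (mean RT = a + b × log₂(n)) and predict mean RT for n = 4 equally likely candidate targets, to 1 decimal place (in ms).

Solve the two-equation system in a and b:
  b = (895 − 825) / (log₂ 24 − log₂ 16) = 70 / (4.5850 − 4) = 119.666 ms/bit
  a = 825 − 119.666 × 4 = 346.337 ms
Then RT(4) = 346.337 + 119.666 × log₂ 4 = 346.337 + 119.666 × 2 ≈ 585.668 ms.

585.7 ms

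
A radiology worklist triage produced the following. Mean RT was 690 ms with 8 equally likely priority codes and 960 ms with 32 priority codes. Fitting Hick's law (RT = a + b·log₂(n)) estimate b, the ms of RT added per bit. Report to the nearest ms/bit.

b = (RT₂ − RT₁)/(log₂ n₂ − log₂ n₁) = (960 − 690)/(5 − 3) = 135 ms/bit.

135 ms/bit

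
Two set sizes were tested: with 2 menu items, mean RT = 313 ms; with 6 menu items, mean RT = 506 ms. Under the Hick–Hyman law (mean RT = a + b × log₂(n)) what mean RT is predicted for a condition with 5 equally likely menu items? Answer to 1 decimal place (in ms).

474.0 ms

With log₂ n on the abscissa the relation is linear; from the two conditions:
  b = (506 − 313) / (log₂ 6 − log₂ 2) = 193 / (2.5850 − 1) = 121.769 ms/bit
  a = 313 − 121.769 × 1 = 191.231 ms
Then RT(5) = 191.231 + 121.769 × log₂ 5 = 191.231 + 121.769 × 2.3219 ≈ 473.970 ms.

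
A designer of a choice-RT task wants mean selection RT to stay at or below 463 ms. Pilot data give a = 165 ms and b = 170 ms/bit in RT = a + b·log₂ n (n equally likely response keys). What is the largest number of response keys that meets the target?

3

Information budget: (463 − 165)/170 = 1.7529 bits, so n ≤ 2^1.7529 = 3.370 → at most 3.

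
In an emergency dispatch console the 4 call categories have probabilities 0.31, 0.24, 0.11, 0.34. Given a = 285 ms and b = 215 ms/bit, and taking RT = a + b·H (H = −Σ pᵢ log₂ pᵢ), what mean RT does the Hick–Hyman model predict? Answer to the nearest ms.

H = 0.31·log₂(1/0.31) + 0.24·log₂(1/0.24) + 0.11·log₂(1/0.11) + 0.34·log₂(1/0.34) = 1.8974 bits.
RT = 285 + 215 × 1.8974 = 692.94 ms.

693 ms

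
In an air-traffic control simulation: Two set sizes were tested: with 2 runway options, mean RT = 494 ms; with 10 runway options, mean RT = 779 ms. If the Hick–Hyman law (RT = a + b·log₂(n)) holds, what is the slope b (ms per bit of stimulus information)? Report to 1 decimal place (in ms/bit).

122.7 ms/bit

The slope on a log₂ axis is (779 − 494) / (3.3219 − 1) = 122.743 ms/bit.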